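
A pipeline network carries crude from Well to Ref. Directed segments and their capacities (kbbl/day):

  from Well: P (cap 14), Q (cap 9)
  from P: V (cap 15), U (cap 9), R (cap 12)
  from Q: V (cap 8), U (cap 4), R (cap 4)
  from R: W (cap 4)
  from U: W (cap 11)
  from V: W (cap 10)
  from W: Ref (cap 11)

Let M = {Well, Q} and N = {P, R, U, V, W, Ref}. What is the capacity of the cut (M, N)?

30

Edges leaving {Well, Q}: Well→P (14), Q→R (4), Q→U (4), Q→V (8).
Cut capacity = 14 + 4 + 4 + 8 = 30.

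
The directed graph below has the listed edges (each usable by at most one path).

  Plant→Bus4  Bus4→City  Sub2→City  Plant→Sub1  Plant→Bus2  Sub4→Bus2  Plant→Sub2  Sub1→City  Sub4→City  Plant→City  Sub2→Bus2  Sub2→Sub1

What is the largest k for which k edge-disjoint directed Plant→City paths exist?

Assign every edge capacity 1; by Menger, the answer equals the max flow.
Path Plant→City (+1); total 1.
Path Plant→Sub2→City (+1); total 2.
Path Plant→Sub1→City (+1); total 3.
Path Plant→Bus4→City (+1); total 4.
No residual Plant→City path; max flow = 4.
Certifying cut of size 4: {Plant→Bus4, Plant→City, Plant→Sub1, Plant→Sub2}.

4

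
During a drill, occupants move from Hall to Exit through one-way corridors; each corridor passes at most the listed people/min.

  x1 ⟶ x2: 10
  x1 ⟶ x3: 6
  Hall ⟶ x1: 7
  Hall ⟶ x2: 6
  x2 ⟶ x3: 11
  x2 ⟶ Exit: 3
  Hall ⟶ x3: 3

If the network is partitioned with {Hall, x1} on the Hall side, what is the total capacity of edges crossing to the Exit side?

25

Edges leaving {Hall, x1}: Hall→x2 (6), Hall→x3 (3), x1→x2 (10), x1→x3 (6).
Cut capacity = 6 + 3 + 10 + 6 = 25.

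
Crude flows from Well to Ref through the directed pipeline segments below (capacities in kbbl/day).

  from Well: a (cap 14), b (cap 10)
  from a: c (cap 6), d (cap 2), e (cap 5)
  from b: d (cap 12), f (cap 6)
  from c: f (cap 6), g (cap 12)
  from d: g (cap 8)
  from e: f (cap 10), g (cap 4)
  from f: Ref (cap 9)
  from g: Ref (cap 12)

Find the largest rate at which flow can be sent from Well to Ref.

Augment Well→b→f→Ref: bottleneck 6, flow now 6.
Augment Well→a→c→f→Ref: bottleneck 3, flow now 9.
Augment Well→a→c→g→Ref: bottleneck 3, flow now 12.
Augment Well→a→d→g→Ref: bottleneck 2, flow now 14.
Augment Well→a→e→g→Ref: bottleneck 4, flow now 18.
Augment Well→b→d→g→Ref: bottleneck 3, flow now 21.
No augmenting path remains; maximum flow = 21.
In the residual graph, reachable from Well: {Well, a, b, c, d, e, f, g}.
Min-cut edges: f→Ref (9), g→Ref (12); capacity 9 + 12 = 21.
This cut is saturated, so no flow can exceed 21.

21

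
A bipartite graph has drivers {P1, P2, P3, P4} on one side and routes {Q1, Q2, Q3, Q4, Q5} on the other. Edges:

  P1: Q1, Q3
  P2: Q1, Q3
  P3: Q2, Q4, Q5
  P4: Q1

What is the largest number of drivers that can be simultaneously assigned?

3

Unit-capacity flow: source→left, listed edges, right→sink; max matching = max flow.
Augmenting path P1→Q1 (+1); matched 1.
Augmenting path P2→Q3 (+1); matched 2.
Augmenting path P3→Q2 (+1); matched 3.
No augmenting path remains; maximum matching = 3.
König certificate: {P3, Q1, Q3} is a vertex cover of size 3 (every listed pair touches it), so no matching can be larger.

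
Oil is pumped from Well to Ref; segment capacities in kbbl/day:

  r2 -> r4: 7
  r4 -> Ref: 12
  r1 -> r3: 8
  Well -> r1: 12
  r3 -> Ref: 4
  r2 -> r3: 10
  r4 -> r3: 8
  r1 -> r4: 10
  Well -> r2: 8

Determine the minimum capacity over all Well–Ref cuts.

16

Augment Well→r1→r3→Ref: bottleneck 4, flow now 4.
Augment Well→r1→r4→Ref: bottleneck 8, flow now 12.
Augment Well→r2→r4→Ref: bottleneck 4, flow now 16.
No augmenting path remains; maximum flow = 16.
By max-flow min-cut, the minimum cut capacity equals the max flow.
In the residual graph, reachable from Well: {Well, r1, r2, r3, r4}.
Min-cut edges: r3→Ref (4), r4→Ref (12); capacity 4 + 12 = 16.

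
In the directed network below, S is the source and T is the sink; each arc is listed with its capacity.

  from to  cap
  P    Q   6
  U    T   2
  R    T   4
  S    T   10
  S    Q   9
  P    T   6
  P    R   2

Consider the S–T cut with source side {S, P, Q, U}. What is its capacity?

20

Edges leaving {S, P, Q, U}: S→T (10), P→R (2), P→T (6), U→T (2).
Cut capacity = 10 + 2 + 6 + 2 = 20.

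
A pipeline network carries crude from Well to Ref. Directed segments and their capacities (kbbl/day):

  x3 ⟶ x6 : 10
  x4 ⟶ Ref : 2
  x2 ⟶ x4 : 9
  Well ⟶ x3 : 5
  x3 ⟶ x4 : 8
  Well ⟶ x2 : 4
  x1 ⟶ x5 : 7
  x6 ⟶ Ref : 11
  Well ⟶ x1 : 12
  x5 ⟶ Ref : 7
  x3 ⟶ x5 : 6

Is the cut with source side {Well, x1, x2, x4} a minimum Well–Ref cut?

Given cut capacity: 5 + 7 + 2 = 14.
Augment Well→x1→x5→Ref: bottleneck 7, flow now 7.
Augment Well→x2→x4→Ref: bottleneck 2, flow now 9.
Augment Well→x3→x6→Ref: bottleneck 5, flow now 14.
No augmenting path remains; maximum flow = 14.
Cut capacity 14 equals the max flow, so it is a minimum cut.

Yes — it is a minimum cut (capacity 14).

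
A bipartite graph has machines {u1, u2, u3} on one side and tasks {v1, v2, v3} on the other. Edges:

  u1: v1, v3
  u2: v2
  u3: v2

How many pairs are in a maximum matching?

2

Unit-capacity flow: source→left, listed edges, right→sink; max matching = max flow.
Augmenting path u1→v1 (+1); matched 1.
Augmenting path u2→v2 (+1); matched 2.
No augmenting path remains; maximum matching = 2.
König certificate: {u1, v2} is a vertex cover of size 2 (every listed pair touches it), so no matching can be larger.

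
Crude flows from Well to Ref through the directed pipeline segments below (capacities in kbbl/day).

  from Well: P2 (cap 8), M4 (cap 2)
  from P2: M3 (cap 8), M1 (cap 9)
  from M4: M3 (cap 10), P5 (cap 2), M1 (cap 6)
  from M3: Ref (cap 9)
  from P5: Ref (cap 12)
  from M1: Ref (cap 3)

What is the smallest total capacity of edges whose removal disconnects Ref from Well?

10

Augment Well→P2→M3→Ref: bottleneck 8, flow now 8.
Augment Well→M4→M3→Ref: bottleneck 1, flow now 9.
Augment Well→M4→P5→Ref: bottleneck 1, flow now 10.
No augmenting path remains; maximum flow = 10.
By max-flow min-cut, the minimum cut capacity equals the max flow.
In the residual graph, reachable from Well: {Well}.
Min-cut edges: Well→P2 (8), Well→M4 (2); capacity 8 + 2 = 10.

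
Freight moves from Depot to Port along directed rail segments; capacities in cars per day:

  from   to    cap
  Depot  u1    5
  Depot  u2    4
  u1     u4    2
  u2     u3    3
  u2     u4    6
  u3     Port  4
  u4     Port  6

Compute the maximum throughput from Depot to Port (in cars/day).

Augment Depot→u1→u4→Port: bottleneck 2, flow now 2.
Augment Depot→u2→u3→Port: bottleneck 3, flow now 5.
Augment Depot→u2→u4→Port: bottleneck 1, flow now 6.
No augmenting path remains; maximum flow = 6.
In the residual graph, reachable from Depot: {Depot, u1}.
Min-cut edges: Depot→u2 (4), u1→u4 (2); capacity 4 + 2 = 6.
This cut is saturated, so no flow can exceed 6.

6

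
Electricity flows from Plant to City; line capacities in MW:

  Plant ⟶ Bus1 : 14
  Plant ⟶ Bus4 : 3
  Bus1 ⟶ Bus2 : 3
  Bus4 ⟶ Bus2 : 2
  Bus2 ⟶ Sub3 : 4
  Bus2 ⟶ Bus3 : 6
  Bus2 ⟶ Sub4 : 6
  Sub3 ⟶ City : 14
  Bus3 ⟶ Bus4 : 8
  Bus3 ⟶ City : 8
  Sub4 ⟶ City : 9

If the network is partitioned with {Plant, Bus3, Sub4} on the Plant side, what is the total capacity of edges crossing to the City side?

Edges leaving {Plant, Bus3, Sub4}: Plant→Bus1 (14), Plant→Bus4 (3), Bus3→Bus4 (8), Bus3→City (8), Sub4→City (9).
Cut capacity = 14 + 3 + 8 + 8 + 9 = 42.

42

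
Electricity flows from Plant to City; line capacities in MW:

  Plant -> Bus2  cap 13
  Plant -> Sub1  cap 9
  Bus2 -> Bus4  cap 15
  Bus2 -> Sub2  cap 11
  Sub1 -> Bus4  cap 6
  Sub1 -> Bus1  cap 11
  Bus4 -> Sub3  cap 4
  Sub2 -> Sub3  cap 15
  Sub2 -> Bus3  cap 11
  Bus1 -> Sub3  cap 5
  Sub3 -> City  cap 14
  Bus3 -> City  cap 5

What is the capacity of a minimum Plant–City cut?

Augment Plant→Bus2→Bus4→Sub3→City: bottleneck 4, flow now 4.
Augment Plant→Bus2→Sub2→Sub3→City: bottleneck 9, flow now 13.
Augment Plant→Sub1→Bus1→Sub3→City: bottleneck 1, flow now 14.
Augment Plant→Sub1→Bus4→Bus2→Sub2→Bus3→City: bottleneck 2, flow now 16. (uses reverse residual edge)
Augment Plant→Sub1→Bus1→Sub3→Sub2→Bus3→City: bottleneck 3, flow now 19. (uses reverse residual edge)
No augmenting path remains; maximum flow = 19.
By max-flow min-cut, the minimum cut capacity equals the max flow.
In the residual graph, reachable from Plant: {Plant, Bus2, Sub1, Bus4, Sub2, Bus1, Sub3, Bus3}.
Min-cut edges: Sub3→City (14), Bus3→City (5); capacity 14 + 5 = 19.

19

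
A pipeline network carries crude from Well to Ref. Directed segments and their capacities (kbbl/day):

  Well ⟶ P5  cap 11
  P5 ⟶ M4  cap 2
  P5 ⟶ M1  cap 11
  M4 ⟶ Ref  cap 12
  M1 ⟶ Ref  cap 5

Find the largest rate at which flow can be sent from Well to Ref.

7

Augment Well→P5→M4→Ref: bottleneck 2, flow now 2.
Augment Well→P5→M1→Ref: bottleneck 5, flow now 7.
No augmenting path remains; maximum flow = 7.
In the residual graph, reachable from Well: {Well, P5, M1}.
Min-cut edges: P5→M4 (2), M1→Ref (5); capacity 2 + 5 = 7.
This cut is saturated, so no flow can exceed 7.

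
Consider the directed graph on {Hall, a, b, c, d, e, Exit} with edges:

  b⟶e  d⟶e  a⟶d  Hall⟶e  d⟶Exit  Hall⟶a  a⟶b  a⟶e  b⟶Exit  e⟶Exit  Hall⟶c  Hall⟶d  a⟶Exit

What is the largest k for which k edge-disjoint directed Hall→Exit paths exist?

3

Assign every edge capacity 1; by Menger, the answer equals the max flow.
Path Hall→a→Exit (+1); total 1.
Path Hall→d→Exit (+1); total 2.
Path Hall→e→Exit (+1); total 3.
No residual Hall→Exit path; max flow = 3.
Certifying cut of size 3: {Hall→a, Hall→d, Hall→e}.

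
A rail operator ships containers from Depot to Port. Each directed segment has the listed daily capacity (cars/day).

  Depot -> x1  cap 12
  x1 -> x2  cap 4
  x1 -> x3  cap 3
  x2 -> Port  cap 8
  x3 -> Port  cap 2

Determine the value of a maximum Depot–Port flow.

Augment Depot→x1→x2→Port: bottleneck 4, flow now 4.
Augment Depot→x1→x3→Port: bottleneck 2, flow now 6.
No augmenting path remains; maximum flow = 6.
In the residual graph, reachable from Depot: {Depot, x1, x3}.
Min-cut edges: x1→x2 (4), x3→Port (2); capacity 4 + 2 = 6.
This cut is saturated, so no flow can exceed 6.

6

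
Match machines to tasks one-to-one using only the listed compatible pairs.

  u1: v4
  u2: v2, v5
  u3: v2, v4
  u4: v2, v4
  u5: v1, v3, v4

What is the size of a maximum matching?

4

Unit-capacity flow: source→left, listed edges, right→sink; max matching = max flow.
Augmenting path u1→v4 (+1); matched 1.
Augmenting path u2→v2 (+1); matched 2.
Augmenting path u5→v1 (+1); matched 3.
Augmenting path u3→v2→u2→v5 (+1); matched 4.
No augmenting path remains; maximum matching = 4.
König certificate: {u2, u5, v2, v4} is a vertex cover of size 4 (every listed pair touches it), so no matching can be larger.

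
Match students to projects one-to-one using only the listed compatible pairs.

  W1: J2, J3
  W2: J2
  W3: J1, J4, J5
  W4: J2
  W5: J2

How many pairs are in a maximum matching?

Unit-capacity flow: source→left, listed edges, right→sink; max matching = max flow.
Augmenting path W1→J2 (+1); matched 1.
Augmenting path W3→J1 (+1); matched 2.
Augmenting path W2→J2→W1→J3 (+1); matched 3.
No augmenting path remains; maximum matching = 3.
König certificate: {W1, W3, J2} is a vertex cover of size 3 (every listed pair touches it), so no matching can be larger.

3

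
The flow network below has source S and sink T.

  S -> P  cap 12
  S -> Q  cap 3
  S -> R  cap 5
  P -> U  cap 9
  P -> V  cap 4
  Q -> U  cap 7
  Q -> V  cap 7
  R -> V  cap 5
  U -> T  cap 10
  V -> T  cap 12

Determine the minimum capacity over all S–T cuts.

20

Augment S→P→U→T: bottleneck 9, flow now 9.
Augment S→P→V→T: bottleneck 3, flow now 12.
Augment S→Q→U→T: bottleneck 1, flow now 13.
Augment S→Q→V→T: bottleneck 2, flow now 15.
Augment S→R→V→T: bottleneck 5, flow now 20.
No augmenting path remains; maximum flow = 20.
By max-flow min-cut, the minimum cut capacity equals the max flow.
In the residual graph, reachable from S: {S}.
Min-cut edges: S→P (12), S→Q (3), S→R (5); capacity 12 + 3 + 5 = 20.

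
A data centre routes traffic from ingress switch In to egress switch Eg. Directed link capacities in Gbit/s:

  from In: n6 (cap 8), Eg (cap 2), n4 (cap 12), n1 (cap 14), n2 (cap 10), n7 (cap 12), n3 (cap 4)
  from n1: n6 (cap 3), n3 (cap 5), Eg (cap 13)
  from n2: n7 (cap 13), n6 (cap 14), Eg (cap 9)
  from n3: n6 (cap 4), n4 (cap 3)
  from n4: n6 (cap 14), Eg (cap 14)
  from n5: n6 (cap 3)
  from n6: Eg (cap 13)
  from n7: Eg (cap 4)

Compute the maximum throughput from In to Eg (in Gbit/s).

Augment In→Eg: bottleneck 2, flow now 2.
Augment In→n1→Eg: bottleneck 13, flow now 15.
Augment In→n2→Eg: bottleneck 9, flow now 24.
Augment In→n4→Eg: bottleneck 12, flow now 36.
Augment In→n6→Eg: bottleneck 8, flow now 44.
Augment In→n7→Eg: bottleneck 4, flow now 48.
Augment In→n1→n6→Eg: bottleneck 1, flow now 49.
Augment In→n2→n6→Eg: bottleneck 1, flow now 50.
Augment In→n3→n4→Eg: bottleneck 2, flow now 52.
Augment In→n3→n6→Eg: bottleneck 2, flow now 54.
No augmenting path remains; maximum flow = 54.
In the residual graph, reachable from In: {In, n7}.
Min-cut edges: In→n1 (14), In→n2 (10), In→n3 (4), In→n4 (12), In→n6 (8), In→Eg (2), n7→Eg (4); capacity 14 + 10 + 4 + 12 + 8 + 2 + 4 = 54.
This cut is saturated, so no flow can exceed 54.

54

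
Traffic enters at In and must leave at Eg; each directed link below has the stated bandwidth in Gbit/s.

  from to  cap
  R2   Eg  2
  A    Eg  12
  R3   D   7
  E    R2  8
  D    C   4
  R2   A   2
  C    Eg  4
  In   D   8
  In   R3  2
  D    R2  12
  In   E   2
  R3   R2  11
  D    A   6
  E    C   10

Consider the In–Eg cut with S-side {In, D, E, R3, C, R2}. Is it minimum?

Given cut capacity: 6 + 4 + 2 + 2 = 14.
Augment In→D→C→Eg: bottleneck 4, flow now 4.
Augment In→D→R2→Eg: bottleneck 2, flow now 6.
Augment In→D→A→Eg: bottleneck 2, flow now 8.
Augment In→E→R2→A→Eg: bottleneck 2, flow now 10.
Augment In→R3→D→A→Eg: bottleneck 2, flow now 12.
No augmenting path remains; maximum flow = 12.
In the residual graph, reachable from In: {In}.
Min-cut edges: In→D (8), In→E (2), In→R3 (2); capacity 8 + 2 + 2 = 12.
Cut capacity 14 exceeds the max flow 12, so it is not minimum.

No — its capacity is 14, but the minimum cut has capacity 12.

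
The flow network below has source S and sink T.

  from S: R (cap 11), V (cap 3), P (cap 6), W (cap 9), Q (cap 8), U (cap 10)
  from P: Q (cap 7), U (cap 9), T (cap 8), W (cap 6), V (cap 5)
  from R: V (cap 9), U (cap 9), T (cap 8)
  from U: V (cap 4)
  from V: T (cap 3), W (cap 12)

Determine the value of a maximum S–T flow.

Augment S→P→T: bottleneck 6, flow now 6.
Augment S→R→T: bottleneck 8, flow now 14.
Augment S→V→T: bottleneck 3, flow now 17.
No augmenting path remains; maximum flow = 17.
In the residual graph, reachable from S: {S, Q, R, U, V, W}.
Min-cut edges: S→P (6), R→T (8), V→T (3); capacity 6 + 8 + 3 = 17.
This cut is saturated, so no flow can exceed 17.

17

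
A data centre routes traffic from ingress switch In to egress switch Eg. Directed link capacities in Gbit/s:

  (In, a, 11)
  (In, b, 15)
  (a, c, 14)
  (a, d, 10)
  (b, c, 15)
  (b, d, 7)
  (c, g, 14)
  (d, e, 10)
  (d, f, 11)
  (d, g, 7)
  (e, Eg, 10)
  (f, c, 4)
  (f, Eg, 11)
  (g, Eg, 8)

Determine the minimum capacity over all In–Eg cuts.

Augment In→a→c→g→Eg: bottleneck 8, flow now 8.
Augment In→a→d→e→Eg: bottleneck 3, flow now 11.
Augment In→b→d→e→Eg: bottleneck 7, flow now 18.
Augment In→b→c→a→d→f→Eg: bottleneck 7, flow now 25. (uses reverse residual edge)
No augmenting path remains; maximum flow = 25.
By max-flow min-cut, the minimum cut capacity equals the max flow.
In the residual graph, reachable from In: {In, a, b, c, g}.
Min-cut edges: a→d (10), b→d (7), g→Eg (8); capacity 10 + 7 + 8 = 25.

25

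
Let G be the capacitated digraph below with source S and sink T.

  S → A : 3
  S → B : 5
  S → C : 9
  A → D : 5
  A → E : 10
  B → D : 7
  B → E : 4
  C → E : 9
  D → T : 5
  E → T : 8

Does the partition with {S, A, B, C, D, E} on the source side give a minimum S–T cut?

Yes — it is a minimum cut (capacity 13).

Given cut capacity: 5 + 8 = 13.
Augment S→A→D→T: bottleneck 3, flow now 3.
Augment S→B→D→T: bottleneck 2, flow now 5.
Augment S→B→E→T: bottleneck 3, flow now 8.
Augment S→C→E→T: bottleneck 5, flow now 13.
No augmenting path remains; maximum flow = 13.
Cut capacity 13 equals the max flow, so it is a minimum cut.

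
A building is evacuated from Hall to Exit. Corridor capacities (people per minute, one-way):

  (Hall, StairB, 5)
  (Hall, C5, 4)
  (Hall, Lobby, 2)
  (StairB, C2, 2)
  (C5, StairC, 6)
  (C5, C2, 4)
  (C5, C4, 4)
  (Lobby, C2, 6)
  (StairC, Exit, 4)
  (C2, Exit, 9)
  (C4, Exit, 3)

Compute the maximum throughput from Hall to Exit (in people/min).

8

Augment Hall→StairB→C2→Exit: bottleneck 2, flow now 2.
Augment Hall→C5→StairC→Exit: bottleneck 4, flow now 6.
Augment Hall→Lobby→C2→Exit: bottleneck 2, flow now 8.
No augmenting path remains; maximum flow = 8.
In the residual graph, reachable from Hall: {Hall, StairB}.
Min-cut edges: Hall→C5 (4), Hall→Lobby (2), StairB→C2 (2); capacity 4 + 2 + 2 = 8.
This cut is saturated, so no flow can exceed 8.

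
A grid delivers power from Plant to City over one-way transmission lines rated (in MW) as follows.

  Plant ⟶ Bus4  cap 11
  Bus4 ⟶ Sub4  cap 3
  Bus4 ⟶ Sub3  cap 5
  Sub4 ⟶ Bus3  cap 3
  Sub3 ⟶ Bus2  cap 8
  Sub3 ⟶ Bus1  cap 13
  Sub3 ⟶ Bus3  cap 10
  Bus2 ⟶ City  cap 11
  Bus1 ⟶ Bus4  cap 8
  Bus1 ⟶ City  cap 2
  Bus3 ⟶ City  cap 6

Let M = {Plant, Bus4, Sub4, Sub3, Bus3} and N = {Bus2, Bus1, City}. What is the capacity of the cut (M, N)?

Edges leaving {Plant, Bus4, Sub4, Sub3, Bus3}: Sub3→Bus2 (8), Sub3→Bus1 (13), Bus3→City (6).
Cut capacity = 8 + 13 + 6 = 27.

27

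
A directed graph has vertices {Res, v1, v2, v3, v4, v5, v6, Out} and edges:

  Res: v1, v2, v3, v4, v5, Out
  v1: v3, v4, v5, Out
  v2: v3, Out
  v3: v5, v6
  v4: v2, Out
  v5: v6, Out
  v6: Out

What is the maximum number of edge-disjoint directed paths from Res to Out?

6

Assign every edge capacity 1; by Menger, the answer equals the max flow.
Path Res→Out (+1); total 1.
Path Res→v1→Out (+1); total 2.
Path Res→v2→Out (+1); total 3.
Path Res→v4→Out (+1); total 4.
Path Res→v5→Out (+1); total 5.
Path Res→v3→v6→Out (+1); total 6.
No residual Res→Out path; max flow = 6.
Certifying cut of size 6: {Res→Out, Res→v1, Res→v2, Res→v3, Res→v4, Res→v5}.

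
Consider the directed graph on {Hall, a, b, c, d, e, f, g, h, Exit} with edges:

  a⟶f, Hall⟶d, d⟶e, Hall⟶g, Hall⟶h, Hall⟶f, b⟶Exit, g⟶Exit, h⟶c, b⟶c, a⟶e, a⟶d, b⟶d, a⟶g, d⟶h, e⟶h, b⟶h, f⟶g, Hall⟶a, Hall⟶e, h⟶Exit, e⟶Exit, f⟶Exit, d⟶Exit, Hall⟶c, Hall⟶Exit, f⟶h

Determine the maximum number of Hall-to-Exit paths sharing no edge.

6

Assign every edge capacity 1; by Menger, the answer equals the max flow.
Path Hall→Exit (+1); total 1.
Path Hall→d→Exit (+1); total 2.
Path Hall→e→Exit (+1); total 3.
Path Hall→f→Exit (+1); total 4.
Path Hall→g→Exit (+1); total 5.
Path Hall→h→Exit (+1); total 6.
No residual Hall→Exit path; max flow = 6.
Certifying cut of size 6: {Hall→Exit, d→Exit, e→Exit, f→Exit, g→Exit, h→Exit}.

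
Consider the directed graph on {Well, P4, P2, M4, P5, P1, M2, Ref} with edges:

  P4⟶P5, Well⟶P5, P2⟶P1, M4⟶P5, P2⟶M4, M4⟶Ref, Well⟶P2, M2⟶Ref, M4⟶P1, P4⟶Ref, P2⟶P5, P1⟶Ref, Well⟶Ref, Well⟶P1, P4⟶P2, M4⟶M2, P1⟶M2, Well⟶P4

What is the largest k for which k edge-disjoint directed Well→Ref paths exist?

Assign every edge capacity 1; by Menger, the answer equals the max flow.
Path Well→Ref (+1); total 1.
Path Well→P4→Ref (+1); total 2.
Path Well→P1→Ref (+1); total 3.
Path Well→P2→M4→Ref (+1); total 4.
No residual Well→Ref path; max flow = 4.
Certifying cut of size 4: {Well→P1, Well→P2, Well→P4, Well→Ref}.

4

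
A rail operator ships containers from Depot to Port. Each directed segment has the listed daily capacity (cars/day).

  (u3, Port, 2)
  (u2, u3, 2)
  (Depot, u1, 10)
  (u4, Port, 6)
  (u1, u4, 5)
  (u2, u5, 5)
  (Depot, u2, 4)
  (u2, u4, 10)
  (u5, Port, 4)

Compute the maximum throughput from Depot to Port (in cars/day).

Augment Depot→u1→u4→Port: bottleneck 5, flow now 5.
Augment Depot→u2→u3→Port: bottleneck 2, flow now 7.
Augment Depot→u2→u4→Port: bottleneck 1, flow now 8.
Augment Depot→u2→u5→Port: bottleneck 1, flow now 9.
No augmenting path remains; maximum flow = 9.
In the residual graph, reachable from Depot: {Depot, u1}.
Min-cut edges: Depot→u2 (4), u1→u4 (5); capacity 4 + 5 = 9.
This cut is saturated, so no flow can exceed 9.

9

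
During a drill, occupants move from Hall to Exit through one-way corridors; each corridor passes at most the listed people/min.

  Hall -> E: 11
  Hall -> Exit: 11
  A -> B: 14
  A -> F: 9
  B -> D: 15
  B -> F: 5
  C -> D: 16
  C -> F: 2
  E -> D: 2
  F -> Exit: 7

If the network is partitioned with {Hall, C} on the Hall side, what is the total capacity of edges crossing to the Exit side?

Edges leaving {Hall, C}: Hall→E (11), Hall→Exit (11), C→D (16), C→F (2).
Cut capacity = 11 + 11 + 16 + 2 = 40.

40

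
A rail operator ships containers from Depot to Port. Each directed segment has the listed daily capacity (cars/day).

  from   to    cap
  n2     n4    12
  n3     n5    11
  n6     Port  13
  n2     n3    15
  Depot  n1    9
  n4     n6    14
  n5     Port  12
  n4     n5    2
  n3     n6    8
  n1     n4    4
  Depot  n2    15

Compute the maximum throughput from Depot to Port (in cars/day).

Augment Depot→n1→n4→n5→Port: bottleneck 2, flow now 2.
Augment Depot→n1→n4→n6→Port: bottleneck 2, flow now 4.
Augment Depot→n2→n3→n5→Port: bottleneck 10, flow now 14.
Augment Depot→n2→n3→n6→Port: bottleneck 5, flow now 19.
No augmenting path remains; maximum flow = 19.
In the residual graph, reachable from Depot: {Depot, n1}.
Min-cut edges: Depot→n2 (15), n1→n4 (4); capacity 15 + 4 = 19.
This cut is saturated, so no flow can exceed 19.

19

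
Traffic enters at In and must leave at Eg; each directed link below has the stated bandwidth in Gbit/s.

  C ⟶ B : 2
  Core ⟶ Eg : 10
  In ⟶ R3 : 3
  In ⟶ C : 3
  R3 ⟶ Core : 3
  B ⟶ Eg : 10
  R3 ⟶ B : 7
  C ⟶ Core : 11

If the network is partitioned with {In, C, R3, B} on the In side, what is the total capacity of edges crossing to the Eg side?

Edges leaving {In, C, R3, B}: C→Core (11), R3→Core (3), B→Eg (10).
Cut capacity = 11 + 3 + 10 = 24.

24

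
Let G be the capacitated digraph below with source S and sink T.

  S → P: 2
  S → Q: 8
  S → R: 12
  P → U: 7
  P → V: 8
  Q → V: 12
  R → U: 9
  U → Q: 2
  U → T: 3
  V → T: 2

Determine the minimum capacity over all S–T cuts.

5

Augment S→P→U→T: bottleneck 2, flow now 2.
Augment S→Q→V→T: bottleneck 2, flow now 4.
Augment S→R→U→T: bottleneck 1, flow now 5.
No augmenting path remains; maximum flow = 5.
By max-flow min-cut, the minimum cut capacity equals the max flow.
In the residual graph, reachable from S: {S, P, Q, R, U, V}.
Min-cut edges: U→T (3), V→T (2); capacity 3 + 2 = 5.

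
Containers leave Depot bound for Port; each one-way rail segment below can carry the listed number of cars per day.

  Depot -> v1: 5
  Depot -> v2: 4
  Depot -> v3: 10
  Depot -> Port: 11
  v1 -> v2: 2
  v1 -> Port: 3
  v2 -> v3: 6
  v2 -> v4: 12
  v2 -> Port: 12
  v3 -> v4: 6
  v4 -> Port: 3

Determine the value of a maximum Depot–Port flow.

23

Augment Depot→Port: bottleneck 11, flow now 11.
Augment Depot→v1→Port: bottleneck 3, flow now 14.
Augment Depot→v2→Port: bottleneck 4, flow now 18.
Augment Depot→v1→v2→Port: bottleneck 2, flow now 20.
Augment Depot→v3→v4→Port: bottleneck 3, flow now 23.
No augmenting path remains; maximum flow = 23.
In the residual graph, reachable from Depot: {Depot, v3, v4}.
Min-cut edges: Depot→v1 (5), Depot→v2 (4), Depot→Port (11), v4→Port (3); capacity 5 + 4 + 11 + 3 = 23.
This cut is saturated, so no flow can exceed 23.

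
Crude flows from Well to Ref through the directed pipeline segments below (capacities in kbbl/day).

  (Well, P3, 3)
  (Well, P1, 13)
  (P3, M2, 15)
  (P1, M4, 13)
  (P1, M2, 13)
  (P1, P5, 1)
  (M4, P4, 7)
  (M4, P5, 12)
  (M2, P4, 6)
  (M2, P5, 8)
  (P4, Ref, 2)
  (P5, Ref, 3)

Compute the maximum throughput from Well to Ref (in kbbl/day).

5

Augment Well→P1→P5→Ref: bottleneck 1, flow now 1.
Augment Well→P3→M2→P4→Ref: bottleneck 2, flow now 3.
Augment Well→P3→M2→P5→Ref: bottleneck 1, flow now 4.
Augment Well→P1→M4→P5→Ref: bottleneck 1, flow now 5.
No augmenting path remains; maximum flow = 5.
In the residual graph, reachable from Well: {Well, P3, P1, M4, M2, P4, P5}.
Min-cut edges: P4→Ref (2), P5→Ref (3); capacity 2 + 3 = 5.
This cut is saturated, so no flow can exceed 5.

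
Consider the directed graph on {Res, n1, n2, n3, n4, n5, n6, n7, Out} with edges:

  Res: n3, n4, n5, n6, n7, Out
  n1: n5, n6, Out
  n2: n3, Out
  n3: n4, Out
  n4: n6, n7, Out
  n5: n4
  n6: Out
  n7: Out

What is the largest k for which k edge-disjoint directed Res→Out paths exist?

Assign every edge capacity 1; by Menger, the answer equals the max flow.
Path Res→Out (+1); total 1.
Path Res→n3→Out (+1); total 2.
Path Res→n4→Out (+1); total 3.
Path Res→n6→Out (+1); total 4.
Path Res→n7→Out (+1); total 5.
No residual Res→Out path; max flow = 5.
Certifying cut of size 5: {Res→Out, Res→n3, n4→Out, n6→Out, n7→Out}.

5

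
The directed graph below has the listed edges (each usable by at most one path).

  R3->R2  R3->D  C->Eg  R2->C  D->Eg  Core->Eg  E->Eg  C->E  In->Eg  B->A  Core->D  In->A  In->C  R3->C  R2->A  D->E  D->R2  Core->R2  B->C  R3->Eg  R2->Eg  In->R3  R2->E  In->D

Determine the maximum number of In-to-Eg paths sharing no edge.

4

Assign every edge capacity 1; by Menger, the answer equals the max flow.
Path In→Eg (+1); total 1.
Path In→R3→Eg (+1); total 2.
Path In→C→Eg (+1); total 3.
Path In→D→Eg (+1); total 4.
No residual In→Eg path; max flow = 4.
Certifying cut of size 4: {In→C, In→D, In→Eg, In→R3}.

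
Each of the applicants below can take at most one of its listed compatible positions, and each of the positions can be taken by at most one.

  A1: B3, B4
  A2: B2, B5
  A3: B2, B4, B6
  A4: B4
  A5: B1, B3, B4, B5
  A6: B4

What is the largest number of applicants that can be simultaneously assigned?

Unit-capacity flow: source→left, listed edges, right→sink; max matching = max flow.
Augmenting path A1→B3 (+1); matched 1.
Augmenting path A2→B2 (+1); matched 2.
Augmenting path A3→B4 (+1); matched 3.
Augmenting path A5→B1 (+1); matched 4.
Augmenting path A4→B4→A3→B6 (+1); matched 5.
No augmenting path remains; maximum matching = 5.
König certificate: {A1, A2, A3, A5, B4} is a vertex cover of size 5 (every listed pair touches it), so no matching can be larger.

5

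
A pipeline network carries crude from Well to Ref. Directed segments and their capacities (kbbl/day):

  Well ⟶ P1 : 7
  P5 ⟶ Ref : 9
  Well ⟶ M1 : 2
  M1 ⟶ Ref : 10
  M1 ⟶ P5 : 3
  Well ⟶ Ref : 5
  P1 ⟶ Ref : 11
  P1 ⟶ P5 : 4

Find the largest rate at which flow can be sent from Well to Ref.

Augment Well→Ref: bottleneck 5, flow now 5.
Augment Well→M1→Ref: bottleneck 2, flow now 7.
Augment Well→P1→Ref: bottleneck 7, flow now 14.
No augmenting path remains; maximum flow = 14.
In the residual graph, reachable from Well: {Well}.
Min-cut edges: Well→M1 (2), Well→P1 (7), Well→Ref (5); capacity 2 + 7 + 5 = 14.
This cut is saturated, so no flow can exceed 14.

14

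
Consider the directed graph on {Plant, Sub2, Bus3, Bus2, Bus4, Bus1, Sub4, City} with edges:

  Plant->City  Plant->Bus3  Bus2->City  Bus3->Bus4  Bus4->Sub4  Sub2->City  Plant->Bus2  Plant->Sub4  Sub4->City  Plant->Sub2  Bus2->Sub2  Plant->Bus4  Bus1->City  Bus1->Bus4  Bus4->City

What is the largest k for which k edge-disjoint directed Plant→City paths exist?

Assign every edge capacity 1; by Menger, the answer equals the max flow.
Path Plant→City (+1); total 1.
Path Plant→Sub2→City (+1); total 2.
Path Plant→Bus2→City (+1); total 3.
Path Plant→Bus4→City (+1); total 4.
Path Plant→Sub4→City (+1); total 5.
No residual Plant→City path; max flow = 5.
Certifying cut of size 5: {Bus4→City, Plant→Bus2, Plant→City, Plant→Sub2, Sub4→City}.

5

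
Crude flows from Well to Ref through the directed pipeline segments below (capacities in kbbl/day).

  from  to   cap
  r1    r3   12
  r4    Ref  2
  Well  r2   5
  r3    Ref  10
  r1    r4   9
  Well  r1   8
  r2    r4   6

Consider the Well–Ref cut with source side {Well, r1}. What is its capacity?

26

Edges leaving {Well, r1}: Well→r2 (5), r1→r3 (12), r1→r4 (9).
Cut capacity = 5 + 12 + 9 = 26.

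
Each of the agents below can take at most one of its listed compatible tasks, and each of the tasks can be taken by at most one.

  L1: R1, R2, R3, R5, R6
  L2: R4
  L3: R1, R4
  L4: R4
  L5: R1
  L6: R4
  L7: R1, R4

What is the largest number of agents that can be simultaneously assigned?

Unit-capacity flow: source→left, listed edges, right→sink; max matching = max flow.
Augmenting path L1→R1 (+1); matched 1.
Augmenting path L2→R4 (+1); matched 2.
Augmenting path L3→R1→L1→R2 (+1); matched 3.
No augmenting path remains; maximum matching = 3.
König certificate: {L1, R1, R4} is a vertex cover of size 3 (every listed pair touches it), so no matching can be larger.

3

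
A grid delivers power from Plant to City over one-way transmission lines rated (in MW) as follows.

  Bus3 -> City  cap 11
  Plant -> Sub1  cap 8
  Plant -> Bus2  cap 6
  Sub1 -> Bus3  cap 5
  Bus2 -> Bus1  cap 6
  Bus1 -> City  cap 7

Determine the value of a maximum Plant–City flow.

11

Augment Plant→Sub1→Bus3→City: bottleneck 5, flow now 5.
Augment Plant→Bus2→Bus1→City: bottleneck 6, flow now 11.
No augmenting path remains; maximum flow = 11.
In the residual graph, reachable from Plant: {Plant, Sub1}.
Min-cut edges: Plant→Bus2 (6), Sub1→Bus3 (5); capacity 6 + 5 = 11.
This cut is saturated, so no flow can exceed 11.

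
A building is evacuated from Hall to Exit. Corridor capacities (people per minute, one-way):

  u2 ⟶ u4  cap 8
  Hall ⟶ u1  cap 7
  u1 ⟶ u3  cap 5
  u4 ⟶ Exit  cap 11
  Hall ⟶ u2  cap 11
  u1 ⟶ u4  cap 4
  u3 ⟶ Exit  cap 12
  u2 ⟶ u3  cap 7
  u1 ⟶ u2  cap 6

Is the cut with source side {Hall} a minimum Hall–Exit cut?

Yes — it is a minimum cut (capacity 18).

Given cut capacity: 7 + 11 = 18.
Augment Hall→u1→u3→Exit: bottleneck 5, flow now 5.
Augment Hall→u1→u4→Exit: bottleneck 2, flow now 7.
Augment Hall→u2→u3→Exit: bottleneck 7, flow now 14.
Augment Hall→u2→u4→Exit: bottleneck 4, flow now 18.
No augmenting path remains; maximum flow = 18.
Cut capacity 18 equals the max flow, so it is a minimum cut.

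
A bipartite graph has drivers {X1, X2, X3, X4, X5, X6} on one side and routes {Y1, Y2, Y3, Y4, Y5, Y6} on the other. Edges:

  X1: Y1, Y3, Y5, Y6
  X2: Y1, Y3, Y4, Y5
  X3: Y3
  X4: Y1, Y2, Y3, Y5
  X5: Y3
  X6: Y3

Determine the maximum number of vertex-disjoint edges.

Unit-capacity flow: source→left, listed edges, right→sink; max matching = max flow.
Augmenting path X1→Y1 (+1); matched 1.
Augmenting path X2→Y3 (+1); matched 2.
Augmenting path X4→Y2 (+1); matched 3.
Augmenting path X3→Y3→X2→Y4 (+1); matched 4.
No augmenting path remains; maximum matching = 4.
König certificate: {X1, X2, X4, Y3} is a vertex cover of size 4 (every listed pair touches it), so no matching can be larger.

4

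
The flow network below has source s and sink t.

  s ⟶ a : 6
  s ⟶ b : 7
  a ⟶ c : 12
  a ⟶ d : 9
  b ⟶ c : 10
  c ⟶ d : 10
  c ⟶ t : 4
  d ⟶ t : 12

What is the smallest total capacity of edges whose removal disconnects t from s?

13

Augment s→a→c→t: bottleneck 4, flow now 4.
Augment s→a→d→t: bottleneck 2, flow now 6.
Augment s→b→c→d→t: bottleneck 7, flow now 13.
No augmenting path remains; maximum flow = 13.
By max-flow min-cut, the minimum cut capacity equals the max flow.
In the residual graph, reachable from s: {s}.
Min-cut edges: s→a (6), s→b (7); capacity 6 + 7 = 13.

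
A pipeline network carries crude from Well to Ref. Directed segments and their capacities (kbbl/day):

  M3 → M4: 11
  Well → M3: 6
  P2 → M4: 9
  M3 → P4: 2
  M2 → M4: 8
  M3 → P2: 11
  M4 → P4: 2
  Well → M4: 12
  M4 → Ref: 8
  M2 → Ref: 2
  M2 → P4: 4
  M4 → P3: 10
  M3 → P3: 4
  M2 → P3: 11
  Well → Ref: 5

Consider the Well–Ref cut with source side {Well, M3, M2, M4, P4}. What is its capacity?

51

Edges leaving {Well, M3, M2, M4, P4}: Well→Ref (5), M3→P2 (11), M3→P3 (4), M2→P3 (11), M2→Ref (2), M4→P3 (10), M4→Ref (8).
Cut capacity = 5 + 11 + 4 + 11 + 2 + 10 + 8 = 51.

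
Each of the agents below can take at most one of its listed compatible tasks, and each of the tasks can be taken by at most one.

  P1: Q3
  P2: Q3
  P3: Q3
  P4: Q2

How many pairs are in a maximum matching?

Unit-capacity flow: source→left, listed edges, right→sink; max matching = max flow.
Augmenting path P1→Q3 (+1); matched 1.
Augmenting path P4→Q2 (+1); matched 2.
No augmenting path remains; maximum matching = 2.
König certificate: {P4, Q3} is a vertex cover of size 2 (every listed pair touches it), so no matching can be larger.

2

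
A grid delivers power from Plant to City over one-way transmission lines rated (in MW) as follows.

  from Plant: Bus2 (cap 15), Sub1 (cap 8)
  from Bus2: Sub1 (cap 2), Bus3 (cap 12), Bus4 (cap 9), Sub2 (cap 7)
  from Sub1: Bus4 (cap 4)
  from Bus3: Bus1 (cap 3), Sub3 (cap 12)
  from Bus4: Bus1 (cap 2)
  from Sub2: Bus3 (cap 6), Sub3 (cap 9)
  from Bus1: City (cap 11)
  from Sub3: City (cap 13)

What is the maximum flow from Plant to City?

17

Augment Plant→Bus2→Bus3→Bus1→City: bottleneck 3, flow now 3.
Augment Plant→Bus2→Bus3→Sub3→City: bottleneck 9, flow now 12.
Augment Plant→Bus2→Bus4→Bus1→City: bottleneck 2, flow now 14.
Augment Plant→Bus2→Sub2→Sub3→City: bottleneck 1, flow now 15.
Augment Plant→Sub1→Bus4→Bus2→Sub2→Sub3→City: bottleneck 2, flow now 17. (uses reverse residual edge)
No augmenting path remains; maximum flow = 17.
In the residual graph, reachable from Plant: {Plant, Sub1, Bus4}.
Min-cut edges: Plant→Bus2 (15), Bus4→Bus1 (2); capacity 15 + 2 = 17.
This cut is saturated, so no flow can exceed 17.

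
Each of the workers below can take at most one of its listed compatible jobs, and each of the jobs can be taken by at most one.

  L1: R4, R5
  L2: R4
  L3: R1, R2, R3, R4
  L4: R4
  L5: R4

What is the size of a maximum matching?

3

Unit-capacity flow: source→left, listed edges, right→sink; max matching = max flow.
Augmenting path L1→R4 (+1); matched 1.
Augmenting path L3→R1 (+1); matched 2.
Augmenting path L2→R4→L1→R5 (+1); matched 3.
No augmenting path remains; maximum matching = 3.
König certificate: {L1, L3, R4} is a vertex cover of size 3 (every listed pair touches it), so no matching can be larger.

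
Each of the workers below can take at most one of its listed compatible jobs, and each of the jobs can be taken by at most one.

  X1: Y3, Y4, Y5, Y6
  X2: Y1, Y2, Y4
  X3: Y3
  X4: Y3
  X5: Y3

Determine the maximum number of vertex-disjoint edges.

3

Unit-capacity flow: source→left, listed edges, right→sink; max matching = max flow.
Augmenting path X1→Y3 (+1); matched 1.
Augmenting path X2→Y1 (+1); matched 2.
Augmenting path X3→Y3→X1→Y4 (+1); matched 3.
No augmenting path remains; maximum matching = 3.
König certificate: {X1, X2, Y3} is a vertex cover of size 3 (every listed pair touches it), so no matching can be larger.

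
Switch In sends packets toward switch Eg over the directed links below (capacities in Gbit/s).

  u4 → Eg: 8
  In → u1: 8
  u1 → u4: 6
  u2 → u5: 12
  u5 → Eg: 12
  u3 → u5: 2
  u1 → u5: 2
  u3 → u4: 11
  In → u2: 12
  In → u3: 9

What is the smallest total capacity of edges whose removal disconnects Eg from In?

20

Augment In→u1→u4→Eg: bottleneck 6, flow now 6.
Augment In→u1→u5→Eg: bottleneck 2, flow now 8.
Augment In→u2→u5→Eg: bottleneck 10, flow now 18.
Augment In→u3→u4→Eg: bottleneck 2, flow now 20.
No augmenting path remains; maximum flow = 20.
By max-flow min-cut, the minimum cut capacity equals the max flow.
In the residual graph, reachable from In: {In, u1, u2, u3, u4, u5}.
Min-cut edges: u4→Eg (8), u5→Eg (12); capacity 8 + 12 = 20.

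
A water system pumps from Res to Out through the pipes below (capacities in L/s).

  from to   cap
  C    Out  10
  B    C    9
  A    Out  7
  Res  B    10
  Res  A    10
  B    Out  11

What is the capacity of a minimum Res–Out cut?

Augment Res→A→Out: bottleneck 7, flow now 7.
Augment Res→B→Out: bottleneck 10, flow now 17.
No augmenting path remains; maximum flow = 17.
By max-flow min-cut, the minimum cut capacity equals the max flow.
In the residual graph, reachable from Res: {Res, A}.
Min-cut edges: Res→B (10), A→Out (7); capacity 10 + 7 = 17.

17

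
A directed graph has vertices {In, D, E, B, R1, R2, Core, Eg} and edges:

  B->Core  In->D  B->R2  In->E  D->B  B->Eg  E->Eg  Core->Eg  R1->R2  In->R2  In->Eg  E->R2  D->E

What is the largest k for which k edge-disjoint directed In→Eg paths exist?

3

Assign every edge capacity 1; by Menger, the answer equals the max flow.
Path In→Eg (+1); total 1.
Path In→E→Eg (+1); total 2.
Path In→D→B→Eg (+1); total 3.
No residual In→Eg path; max flow = 3.
Certifying cut of size 3: {In→D, In→E, In→Eg}.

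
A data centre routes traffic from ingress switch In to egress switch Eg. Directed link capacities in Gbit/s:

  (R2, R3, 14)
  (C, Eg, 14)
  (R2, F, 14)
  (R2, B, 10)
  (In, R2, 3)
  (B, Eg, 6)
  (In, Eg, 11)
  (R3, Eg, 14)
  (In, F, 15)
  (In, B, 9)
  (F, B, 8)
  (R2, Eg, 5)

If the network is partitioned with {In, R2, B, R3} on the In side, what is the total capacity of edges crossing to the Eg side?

65

Edges leaving {In, R2, B, R3}: In→F (15), In→Eg (11), R2→F (14), R2→Eg (5), B→Eg (6), R3→Eg (14).
Cut capacity = 15 + 11 + 14 + 5 + 6 + 14 = 65.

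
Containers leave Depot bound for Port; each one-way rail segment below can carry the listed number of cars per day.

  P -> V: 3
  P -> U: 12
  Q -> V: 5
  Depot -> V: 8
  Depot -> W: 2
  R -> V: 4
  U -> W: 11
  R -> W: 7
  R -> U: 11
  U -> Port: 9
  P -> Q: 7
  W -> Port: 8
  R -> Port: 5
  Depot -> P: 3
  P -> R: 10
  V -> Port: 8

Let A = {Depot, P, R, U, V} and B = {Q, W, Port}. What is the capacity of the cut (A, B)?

49

Edges leaving {Depot, P, R, U, V}: Depot→W (2), P→Q (7), R→W (7), R→Port (5), U→W (11), U→Port (9), V→Port (8).
Cut capacity = 2 + 7 + 7 + 5 + 11 + 9 + 8 = 49.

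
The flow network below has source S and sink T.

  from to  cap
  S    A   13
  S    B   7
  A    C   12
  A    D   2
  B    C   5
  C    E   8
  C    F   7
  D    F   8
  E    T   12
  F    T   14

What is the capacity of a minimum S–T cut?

17

Augment S→A→C→E→T: bottleneck 8, flow now 8.
Augment S→A→C→F→T: bottleneck 4, flow now 12.
Augment S→A→D→F→T: bottleneck 1, flow now 13.
Augment S→B→C→F→T: bottleneck 3, flow now 16.
Augment S→B→C→A→D→F→T: bottleneck 1, flow now 17. (uses reverse residual edge)
No augmenting path remains; maximum flow = 17.
By max-flow min-cut, the minimum cut capacity equals the max flow.
In the residual graph, reachable from S: {S, A, B, C}.
Min-cut edges: A→D (2), C→E (8), C→F (7); capacity 2 + 8 + 7 = 17.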